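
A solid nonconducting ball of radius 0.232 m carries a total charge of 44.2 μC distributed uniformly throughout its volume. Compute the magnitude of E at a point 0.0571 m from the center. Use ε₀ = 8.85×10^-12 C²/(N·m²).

Use a concentric Gaussian sphere at r = 0.0571 m (r < R).
For a uniform sphere the enclosed fraction is (r/R)³, so Q_enc = (44.2 μC)(0.0571/0.232)³ = 6.59e-7 C.
By Gauss's law, ∮E·dA = E·4πr² = Q_enc/ε₀.
E = |Q_enc|/(4πε₀r²) = (6.59e-7)/(4π·8.85×10^-12·(0.0571)²) = 1.82×10^6 N/C.

|E| ≈ 1.82×10^6 V/m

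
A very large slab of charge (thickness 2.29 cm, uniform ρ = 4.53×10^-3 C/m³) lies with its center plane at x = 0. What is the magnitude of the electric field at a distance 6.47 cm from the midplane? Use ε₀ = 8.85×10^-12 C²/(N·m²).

The point |x| = 6.47 cm lies outside the slab (half-thickness 0.01145 m). A symmetric pillbox spanning the full slab encloses Q_enc = ρ·d·A.
Flux = 2EA ⇒ E = |ρ|d/(2ε₀), independent of distance outside.
E = (4.53e-3)(0.0229)/(2·8.85×10^-12) = 5.86×10^6 N/C.

E = 5.86×10^6 N/C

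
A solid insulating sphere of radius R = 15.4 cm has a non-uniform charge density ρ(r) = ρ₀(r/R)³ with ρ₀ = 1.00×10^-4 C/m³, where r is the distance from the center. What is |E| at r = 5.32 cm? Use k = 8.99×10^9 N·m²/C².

E = 4.13×10^3 N/C

By spherical symmetry E is radial; choose a Gaussian sphere of radius r = 5.32 cm (r < R).
Q_enc = ∫₀^r ρ(r')·4πr'² dr' = (4πρ₀/R³) ∫₀^r r'^5 dr' = 4πρ₀ r^6/(6·R³) = 1.30×10^-9 C.
By Gauss's law, ∮E·dA = E·4πr² = Q_enc/ε₀.
E = k|Q_enc|/r² = (8.99×10^9)(1.30×10^-9)/(0.0532)² = 4.13×10^3 N/C.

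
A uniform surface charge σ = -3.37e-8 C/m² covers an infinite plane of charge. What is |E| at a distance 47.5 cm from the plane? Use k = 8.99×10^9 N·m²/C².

|E| ≈ 1.90e3 V/m

Choose a cylindrical pillbox piercing the sheet, end faces (area A) parallel to it.
Only the two end caps contribute flux: Φ = 2EA. With Q_enc = σA, Gauss's law gives E = |σ|/(2ε₀).
E = 2πk|σ| = 2π(8.99×10^9)(3.37e-8) = 1.90×10^3 N/C.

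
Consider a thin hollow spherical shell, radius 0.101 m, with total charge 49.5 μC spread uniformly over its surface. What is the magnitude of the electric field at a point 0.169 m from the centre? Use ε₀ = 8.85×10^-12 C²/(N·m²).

Symmetry ⇒ E = E(r) r̂. Gaussian sphere of radius r = 0.169 m (r > 0.101 m).
The entire shell is enclosed: Q_enc = 4.95×10^-5 C.
Since E is radial and uniform over the Gaussian sphere, Φ = E·4πr² = Q_enc/ε₀.
E = |Q_enc|/(4πε₀r²) = (4.95e-5)/(4π·8.85×10^-12·(0.169)²) = 1.56e7 N/C.

1.56e7 N/C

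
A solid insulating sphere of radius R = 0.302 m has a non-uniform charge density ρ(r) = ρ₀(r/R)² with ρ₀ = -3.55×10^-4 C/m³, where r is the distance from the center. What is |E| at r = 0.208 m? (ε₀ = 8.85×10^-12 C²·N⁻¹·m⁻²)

|E| = 7.92×10^5 V/m

Symmetry ⇒ E = E(r) r̂. Gaussian sphere of radius r = 0.208 m (r < R).
Q_enc = ∫₀^r ρ(r')·4πr'² dr' = (4πρ₀/R²) ∫₀^r r'^4 dr' = 4πρ₀ r^5/(5·R²) = -3.809×10^-6 C.
Since E is radial and uniform over the Gaussian sphere, Φ = E·4πr² = Q_enc/ε₀.
E = |Q_enc|/(4πε₀r²) = (3.809e-6)/(4π·8.85×10^-12·(0.208)²) = 7.92×10^5 N/C.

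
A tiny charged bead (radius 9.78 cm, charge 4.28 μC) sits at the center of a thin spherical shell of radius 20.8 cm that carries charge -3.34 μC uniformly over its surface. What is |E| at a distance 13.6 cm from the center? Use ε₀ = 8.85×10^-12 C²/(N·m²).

|E| ≈ 2.08×10^6 V/m

Use a concentric Gaussian sphere at r = 13.6 cm (between the bodies, 9.78 cm < r < 20.8 cm).
The shell at 20.8 cm lies outside the Gaussian surface, so Q_enc = 4.28 μC = 4.28×10^-6 C.
By Gauss's law, ∮E·dA = E·4πr² = Q_enc/ε₀.
E = |Q_enc|/(4πε₀r²) = (4.28e-6)/(4π·8.85×10^-12·(0.136)²) = 2.08×10^6 N/C.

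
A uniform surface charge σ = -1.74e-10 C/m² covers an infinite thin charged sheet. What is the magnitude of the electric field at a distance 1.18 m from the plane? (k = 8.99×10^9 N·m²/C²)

|E| ≈ 9.83 N/C

By planar symmetry E is perpendicular to the sheet and uniform; use a Gaussian pillbox with flat faces of area A on each side of the sheet.
Only the two end caps contribute flux: Φ = 2EA. With Q_enc = σA, Gauss's law gives E = |σ|/(2ε₀).
E = 2πk|σ| = 2π(8.99×10^9)(1.74e-10) = 9.83 N/C.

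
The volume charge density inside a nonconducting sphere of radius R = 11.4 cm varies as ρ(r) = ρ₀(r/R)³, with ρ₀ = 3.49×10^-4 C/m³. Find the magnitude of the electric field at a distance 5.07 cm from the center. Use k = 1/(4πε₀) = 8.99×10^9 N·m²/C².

Take a concentric spherical Gaussian surface of radius r = 5.07 cm (r < R).
Integrate the density: Q_enc = 4π ∫₀^r ρ₀(r'/R)^3 r'² dr' = 4πρ₀ r^6/(6·R³) = 8.379e-9 C.
Since E is radial and uniform over the Gaussian sphere, Φ = E·4πr² = Q_enc/ε₀.
E = k|Q_enc|/r² = (8.99×10^9)(8.379e-9)/(0.0507)² = 2.93×10^4 N/C.

2.93e4 V/m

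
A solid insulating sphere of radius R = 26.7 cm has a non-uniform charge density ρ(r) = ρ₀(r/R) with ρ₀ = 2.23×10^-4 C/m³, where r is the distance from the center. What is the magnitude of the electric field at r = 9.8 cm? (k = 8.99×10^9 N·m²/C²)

By spherical symmetry E is radial; choose a Gaussian sphere of radius r = 9.8 cm (r < R).
Integrate the density: Q_enc = 4π ∫₀^r ρ₀(r'/R)^1 r'² dr' = 4πρ₀ r^4/(4·R) = 2.42×10^-7 C.
Gauss's law: E·4πr² = Q_enc/ε₀.
E = k|Q_enc|/r² = (8.99×10^9)(2.42×10^-7)/(0.098)² = 2.27e5 N/C.

E ≈ 2.27×10^5 V/m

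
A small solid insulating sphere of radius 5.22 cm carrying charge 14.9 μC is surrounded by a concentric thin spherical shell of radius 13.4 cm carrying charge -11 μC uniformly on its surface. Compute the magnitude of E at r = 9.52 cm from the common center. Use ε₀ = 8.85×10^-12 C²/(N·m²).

|E| = 1.48e7 N/C

Take a concentric spherical Gaussian surface of radius r = 9.52 cm (between the bodies, 5.22 cm < r < 13.4 cm).
Only the inner charge is enclosed; the outer shell contributes nothing inside itself. Q_enc = 14.9 μC = 1.49e-5 C.
Gauss's law: E·4πr² = Q_enc/ε₀.
E = |Q_enc|/(4πε₀r²) = (1.49×10^-5)/(4π·8.85×10^-12·(0.0952)²) = 1.48×10^7 N/C.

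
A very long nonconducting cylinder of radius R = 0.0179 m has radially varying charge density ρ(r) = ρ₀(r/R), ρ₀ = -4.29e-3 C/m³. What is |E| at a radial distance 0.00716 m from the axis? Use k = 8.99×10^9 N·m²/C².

4.63×10^5 N/C

By cylindrical symmetry E is radial; use a coaxial Gaussian cylinder of radius 0.00716 m and length L (r < R).
Integrating ρ over the cross-section to radius r: λ_enc = (2πρ₀/R) ∫₀^r r'^2 dr' = 2πρ₀ r^3/(3·R) = -1.842×10^-7 C/m.
Since E is radial and uniform over the curved surface, Φ = E·2πrL = Q_enc/ε₀ = λ_enc L/ε₀.
E = 2k|λ_enc|/r = 2(8.99×10^9)(1.842×10^-7)/(0.00716) = 4.63×10^5 N/C.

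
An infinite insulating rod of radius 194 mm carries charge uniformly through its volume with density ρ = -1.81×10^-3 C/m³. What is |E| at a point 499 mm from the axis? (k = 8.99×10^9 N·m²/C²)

Take a coaxial cylindrical Gaussian surface of radius r = 499 mm and length L (r > 194 mm, full cross-section enclosed).
λ_enc = ρ·πR² = (-1.81e-3)π(0.194)² = -2.14×10^-4 C/m.
Gauss's law: E·2πrL = λ_enc L/ε₀.
E = 2k|λ_enc|/r = 2(8.99×10^9)(2.14e-4)/(0.499) = 7.71×10^6 N/C.

E = 7.71×10^6 N/C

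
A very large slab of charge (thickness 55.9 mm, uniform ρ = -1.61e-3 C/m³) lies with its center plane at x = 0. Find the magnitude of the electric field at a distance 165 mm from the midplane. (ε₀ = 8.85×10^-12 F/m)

The point |x| = 165 mm lies outside the slab (half-thickness 0.02795 m). A symmetric pillbox spanning the full slab encloses Q_enc = ρ·d·A.
Flux = 2EA ⇒ E = |ρ|d/(2ε₀), independent of distance outside.
E = (1.61e-3)(0.0559)/(2·8.85×10^-12) = 5.08e6 N/C.

|E| = 5.08×10^6 V/m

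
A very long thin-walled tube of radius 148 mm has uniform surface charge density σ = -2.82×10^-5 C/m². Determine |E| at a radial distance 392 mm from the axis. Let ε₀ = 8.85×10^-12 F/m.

Coaxial Gaussian cylinder, radius r = 392 mm, length L (r > 148 mm).
The whole shell is enclosed: λ_enc = σ·2πR = (-2.82×10^-5)·2π·(0.148) = -2.622e-5 C/m.
By Gauss's law (flux through the curved wall only), E·2πrL = λ_enc L/ε₀.
E = |λ_enc|/(2πε₀r) = (2.622×10^-5)/(2π·8.85×10^-12·0.392) = 1.20×10^6 N/C.

1.20×10^6 N/C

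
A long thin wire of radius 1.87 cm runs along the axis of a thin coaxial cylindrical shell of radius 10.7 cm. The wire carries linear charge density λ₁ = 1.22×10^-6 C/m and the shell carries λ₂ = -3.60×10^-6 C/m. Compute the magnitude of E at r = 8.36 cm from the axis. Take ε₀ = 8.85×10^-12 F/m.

E = 2.62e5 N/C

Choose a coaxial cylinder of radius r = 8.36 cm (arbitrary length L) as the Gaussian surface (between the conductors, 1.87 cm < r < 10.7 cm).
The shell at 10.7 cm lies outside the Gaussian surface, so λ_enc = λ₁ = 1.22×10^-6 C/m.
Gauss's law: E·2πrL = λ_enc L/ε₀.
E = |λ_enc|/(2πε₀r) = (1.22×10^-6)/(2π·8.85×10^-12·0.0836) = 2.62×10^5 N/C.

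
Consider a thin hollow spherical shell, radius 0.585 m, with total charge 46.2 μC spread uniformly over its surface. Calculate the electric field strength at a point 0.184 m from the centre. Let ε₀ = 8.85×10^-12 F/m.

|E| = 0 N/C

Take a concentric spherical Gaussian surface of radius r = 0.184 m (inside the shell, r < 0.585 m).
All the charge is outside the Gaussian surface: Q_enc = 0, hence E = 0 everywhere inside the shell.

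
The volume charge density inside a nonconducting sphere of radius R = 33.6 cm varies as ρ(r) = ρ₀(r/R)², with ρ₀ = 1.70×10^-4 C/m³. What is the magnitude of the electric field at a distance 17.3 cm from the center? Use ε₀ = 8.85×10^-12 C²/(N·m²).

E = 1.76×10^5 N/C

By spherical symmetry E is radial; choose a Gaussian sphere of radius r = 17.3 cm (r < R).
Integrate the density: Q_enc = 4π ∫₀^r ρ₀(r'/R)^2 r'² dr' = 4πρ₀ r^5/(5·R²) = 5.865×10^-7 C.
Since E is radial and uniform over the Gaussian sphere, Φ = E·4πr² = Q_enc/ε₀.
E = |Q_enc|/(4πε₀r²) = (5.865×10^-7)/(4π·8.85×10^-12·(0.173)²) = 1.76×10^5 N/C.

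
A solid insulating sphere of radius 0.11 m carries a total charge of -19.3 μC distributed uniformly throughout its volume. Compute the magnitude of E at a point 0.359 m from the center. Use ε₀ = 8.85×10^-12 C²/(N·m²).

Symmetry ⇒ E = E(r) r̂. Gaussian sphere of radius r = 0.359 m (r > R, so the entire charge is enclosed).
Q_enc = -19.3 μC = -1.93×10^-5 C.
Gauss's law: E·4πr² = Q_enc/ε₀.
E = |Q_enc|/(4πε₀r²) = (1.93×10^-5)/(4π·8.85×10^-12·(0.359)²) = 1.35×10^6 N/C.

|E| ≈ 1.35×10^6 N/C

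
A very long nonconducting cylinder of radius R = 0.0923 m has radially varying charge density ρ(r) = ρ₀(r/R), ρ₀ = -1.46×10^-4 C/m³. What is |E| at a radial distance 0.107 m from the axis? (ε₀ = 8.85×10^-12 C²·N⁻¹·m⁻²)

Coaxial Gaussian cylinder, radius r = 0.107 m, length L (r > R, full charge per length enclosed).
λ_enc = 2π ∫₀^R ρ₀(r'/R)^1 r' dr' = 2πρ₀R²/3 = -2.605e-6 C/m.
Applying ∮E·dA = Q_enc/ε₀ with the end caps contributing no flux:
E = |λ_enc|/(2πε₀r) = (2.605×10^-6)/(2π·8.85×10^-12·0.107) = 4.38e5 N/C.

E ≈ 4.38e5 V/m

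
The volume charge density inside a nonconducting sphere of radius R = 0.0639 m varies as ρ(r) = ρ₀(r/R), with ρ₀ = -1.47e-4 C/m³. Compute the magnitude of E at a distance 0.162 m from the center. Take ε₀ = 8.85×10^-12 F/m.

Symmetry ⇒ E = E(r) r̂. Gaussian sphere of radius r = 0.162 m (r > R, all charge enclosed).
Q_enc = 4π ∫₀^R ρ₀(r'/R)^1 r'² dr' = 4πρ₀R³/4 = -1.205e-7 C.
Gauss's law: E·4πr² = Q_enc/ε₀.
E = |Q_enc|/(4πε₀r²) = (1.205×10^-7)/(4π·8.85×10^-12·(0.162)²) = 4.13e4 N/C.

E = 4.13×10^4 N/C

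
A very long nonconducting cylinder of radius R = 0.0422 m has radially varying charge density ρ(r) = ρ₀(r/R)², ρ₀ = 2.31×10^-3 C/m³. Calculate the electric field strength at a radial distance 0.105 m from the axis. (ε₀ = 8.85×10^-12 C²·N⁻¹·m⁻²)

|E| = 1.11×10^6 N/C

Take a coaxial cylindrical Gaussian surface of radius r = 0.105 m and length L (r > R, full charge per length enclosed).
λ_enc = 2π ∫₀^R ρ₀(r'/R)^2 r' dr' = 2πρ₀R²/4 = 6.462×10^-6 C/m.
Applying ∮E·dA = Q_enc/ε₀ with the end caps contributing no flux:
E = |λ_enc|/(2πε₀r) = (6.462×10^-6)/(2π·8.85×10^-12·0.105) = 1.11e6 N/C.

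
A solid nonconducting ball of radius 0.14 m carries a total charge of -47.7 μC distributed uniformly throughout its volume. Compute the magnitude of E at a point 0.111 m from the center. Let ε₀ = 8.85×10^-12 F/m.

Symmetry ⇒ E = E(r) r̂. Gaussian sphere of radius r = 0.111 m (r < R).
For a uniform sphere the enclosed fraction is (r/R)³, so Q_enc = (-47.7 μC)(0.111/0.14)³ = -2.377e-5 C.
Since E is radial and uniform over the Gaussian sphere, Φ = E·4πr² = Q_enc/ε₀.
E = |Q_enc|/(4πε₀r²) = (2.377×10^-5)/(4π·8.85×10^-12·(0.111)²) = 1.74×10^7 N/C.

E ≈ 1.74e7 N/C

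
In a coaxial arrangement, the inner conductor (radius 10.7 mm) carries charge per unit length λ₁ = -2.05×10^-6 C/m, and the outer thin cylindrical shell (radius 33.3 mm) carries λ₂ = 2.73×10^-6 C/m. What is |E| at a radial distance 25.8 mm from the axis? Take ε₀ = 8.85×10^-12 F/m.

Take a coaxial cylindrical Gaussian surface of radius r = 25.8 mm and length L (between the conductors, 10.7 mm < r < 33.3 mm).
The shell at 33.3 mm lies outside the Gaussian surface, so λ_enc = λ₁ = -2.05e-6 C/m.
By Gauss's law (flux through the curved wall only), E·2πrL = λ_enc L/ε₀.
E = |λ_enc|/(2πε₀r) = (2.05×10^-6)/(2π·8.85×10^-12·0.0258) = 1.43×10^6 N/C.

1.43×10^6 N/C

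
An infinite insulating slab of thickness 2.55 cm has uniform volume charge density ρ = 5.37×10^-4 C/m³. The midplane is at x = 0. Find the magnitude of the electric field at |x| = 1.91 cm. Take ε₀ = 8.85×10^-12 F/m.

The point |x| = 1.91 cm lies outside the slab (half-thickness 0.01275 m). A symmetric pillbox spanning the full slab encloses Q_enc = ρ·d·A.
Flux = 2EA ⇒ E = |ρ|d/(2ε₀), independent of distance outside.
E = (5.37×10^-4)(0.0255)/(2·8.85×10^-12) = 7.74×10^5 N/C.

E ≈ 7.74e5 V/m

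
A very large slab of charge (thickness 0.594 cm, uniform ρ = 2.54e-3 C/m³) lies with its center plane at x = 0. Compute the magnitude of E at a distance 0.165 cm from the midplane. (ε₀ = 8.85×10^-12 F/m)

By symmetry E is perpendicular to the slab. A Gaussian pillbox from −0.165 cm to +0.165 cm (face area A) lies entirely within the slab.
Q_enc = ρ·(2x)·A and flux = 2EA, so 2EA = 2ρxA/ε₀ ⇒ E = |ρ|x/ε₀.
E = (2.54×10^-3)(0.00165)/(8.85×10^-12) = 4.74×10^5 N/C.

E ≈ 4.74×10^5 N/C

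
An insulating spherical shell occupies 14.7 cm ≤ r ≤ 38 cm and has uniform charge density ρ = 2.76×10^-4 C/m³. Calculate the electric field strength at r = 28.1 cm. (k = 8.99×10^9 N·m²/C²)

2.50e6 N/C

By spherical symmetry E is radial; choose a Gaussian sphere of radius r = 28.1 cm (within the shell material, 14.7 cm < r < 38 cm).
Enclosed charge is the volume from a to r: Q_enc = (4π/3)ρ(r³ − a³) = 2.198e-5 C.
By Gauss's law, ∮E·dA = E·4πr² = Q_enc/ε₀.
E = k|Q_enc|/r² = (8.99×10^9)(2.198×10^-5)/(0.281)² = 2.50×10^6 N/C.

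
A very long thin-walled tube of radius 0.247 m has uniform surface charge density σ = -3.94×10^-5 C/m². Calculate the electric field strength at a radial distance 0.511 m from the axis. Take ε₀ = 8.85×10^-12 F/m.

|E| ≈ 2.15×10^6 V/m

Choose a coaxial cylinder of radius r = 0.511 m (arbitrary length L) as the Gaussian surface (r > 0.247 m).
The whole shell is enclosed: λ_enc = σ·2πR = (-3.94×10^-5)·2π·(0.247) = -6.115×10^-5 C/m.
Gauss's law: E·2πrL = λ_enc L/ε₀.
E = |λ_enc|/(2πε₀r) = (6.115×10^-5)/(2π·8.85×10^-12·0.511) = 2.15e6 N/C.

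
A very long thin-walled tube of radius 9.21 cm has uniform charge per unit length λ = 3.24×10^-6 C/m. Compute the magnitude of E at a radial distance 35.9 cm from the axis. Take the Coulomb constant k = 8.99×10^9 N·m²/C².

By cylindrical symmetry E is radial; use a coaxial Gaussian cylinder of radius 35.9 cm and length L (r > 9.21 cm).
The full line charge is enclosed: λ_enc = 3.24×10^-6 C/m.
Applying ∮E·dA = Q_enc/ε₀ with the end caps contributing no flux:
E = 2k|λ_enc|/r = 2(8.99×10^9)(3.24×10^-6)/(0.359) = 1.62e5 N/C.

E = 1.62×10^5 V/m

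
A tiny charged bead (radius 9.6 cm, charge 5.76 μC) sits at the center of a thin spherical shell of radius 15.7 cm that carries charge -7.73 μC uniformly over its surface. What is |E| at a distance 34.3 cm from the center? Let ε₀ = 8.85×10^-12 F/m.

|E| ≈ 1.51×10^5 N/C

Symmetry ⇒ E = E(r) r̂. Gaussian sphere of radius r = 34.3 cm (r > 15.7 cm, enclosing both).
Q_enc = (5.76 μC) + (-7.73 μC) = -1.97×10^-6 C.
Since E is radial and uniform over the Gaussian sphere, Φ = E·4πr² = Q_enc/ε₀.
E = |Q_enc|/(4πε₀r²) = (1.97×10^-6)/(4π·8.85×10^-12·(0.343)²) = 1.51×10^5 N/C.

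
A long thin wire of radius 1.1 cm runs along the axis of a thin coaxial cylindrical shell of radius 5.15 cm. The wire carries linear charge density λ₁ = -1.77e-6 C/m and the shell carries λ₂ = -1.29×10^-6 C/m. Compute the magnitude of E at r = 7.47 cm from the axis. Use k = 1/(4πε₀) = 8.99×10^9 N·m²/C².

By cylindrical symmetry E is radial; use a coaxial Gaussian cylinder of radius 7.47 cm and length L (r > 5.15 cm, enclosing both).
λ_enc = λ₁ + λ₂ = (-1.77×10^-6) + (-1.29e-6) = -3.06e-6 C/m.
Gauss's law: E·2πrL = λ_enc L/ε₀.
E = 2k|λ_enc|/r = 2(8.99×10^9)(3.06×10^-6)/(0.0747) = 7.37×10^5 N/C.

7.37×10^5 N/C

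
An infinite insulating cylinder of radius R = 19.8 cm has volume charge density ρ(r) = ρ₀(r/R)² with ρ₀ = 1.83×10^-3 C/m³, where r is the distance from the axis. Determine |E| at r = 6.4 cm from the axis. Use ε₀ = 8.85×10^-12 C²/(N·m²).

Take a coaxial cylindrical Gaussian surface of radius r = 6.4 cm and length L (r < R).
Integrating ρ over the cross-section to radius r: λ_enc = (2πρ₀/R²) ∫₀^r r'^3 dr' = 2πρ₀ r^4/(4·R²) = 1.23×10^-6 C/m.
By Gauss's law (flux through the curved wall only), E·2πrL = λ_enc L/ε₀.
E = |λ_enc|/(2πε₀r) = (1.23e-6)/(2π·8.85×10^-12·0.064) = 3.46×10^5 N/C.

E ≈ 3.46e5 N/C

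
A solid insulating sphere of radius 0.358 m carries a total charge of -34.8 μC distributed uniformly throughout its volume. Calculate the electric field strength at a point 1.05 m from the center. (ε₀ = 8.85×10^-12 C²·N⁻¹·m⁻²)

E ≈ 2.84×10^5 N/C

Symmetry ⇒ E = E(r) r̂. Gaussian sphere of radius r = 1.05 m (r > R, so the entire charge is enclosed).
Q_enc = -34.8 μC = -3.48×10^-5 C.
By Gauss's law, ∮E·dA = E·4πr² = Q_enc/ε₀.
E = |Q_enc|/(4πε₀r²) = (3.48e-5)/(4π·8.85×10^-12·(1.05)²) = 2.84×10^5 N/C.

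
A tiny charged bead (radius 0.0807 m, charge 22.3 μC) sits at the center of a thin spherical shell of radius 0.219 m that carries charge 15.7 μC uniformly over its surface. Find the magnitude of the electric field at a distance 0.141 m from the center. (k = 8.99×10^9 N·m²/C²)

Take a concentric spherical Gaussian surface of radius r = 0.141 m (between the bodies, 0.0807 m < r < 0.219 m).
The shell at 0.219 m lies outside the Gaussian surface, so Q_enc = 22.3 μC = 2.23×10^-5 C.
By Gauss's law, ∮E·dA = E·4πr² = Q_enc/ε₀.
E = k|Q_enc|/r² = (8.99×10^9)(2.23e-5)/(0.141)² = 1.01×10^7 N/C.

1.01×10^7 N/C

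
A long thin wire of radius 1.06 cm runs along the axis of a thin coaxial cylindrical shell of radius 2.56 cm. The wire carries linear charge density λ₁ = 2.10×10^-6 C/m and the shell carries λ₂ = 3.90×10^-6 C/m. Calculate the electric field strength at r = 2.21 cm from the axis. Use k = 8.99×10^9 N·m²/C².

By cylindrical symmetry E is radial; use a coaxial Gaussian cylinder of radius 2.21 cm and length L (between the conductors, 1.06 cm < r < 2.56 cm).
Only the inner wire is enclosed; the outer shell contributes nothing inside itself. λ_enc = λ₁ = 2.10×10^-6 C/m.
Applying ∮E·dA = Q_enc/ε₀ with the end caps contributing no flux:
E = 2k|λ_enc|/r = 2(8.99×10^9)(2.10×10^-6)/(0.0221) = 1.71×10^6 N/C.

|E| ≈ 1.71e6 V/m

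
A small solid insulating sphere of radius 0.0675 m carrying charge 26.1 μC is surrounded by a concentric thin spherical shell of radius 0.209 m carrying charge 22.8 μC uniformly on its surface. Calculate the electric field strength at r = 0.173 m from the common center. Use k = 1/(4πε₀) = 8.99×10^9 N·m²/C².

E = 7.84e6 V/m

Use a concentric Gaussian sphere at r = 0.173 m (between the bodies, 0.0675 m < r < 0.209 m).
The shell at 0.209 m lies outside the Gaussian surface, so Q_enc = 26.1 μC = 2.61×10^-5 C.
Gauss's law: E·4πr² = Q_enc/ε₀.
E = k|Q_enc|/r² = (8.99×10^9)(2.61e-5)/(0.173)² = 7.84e6 N/C.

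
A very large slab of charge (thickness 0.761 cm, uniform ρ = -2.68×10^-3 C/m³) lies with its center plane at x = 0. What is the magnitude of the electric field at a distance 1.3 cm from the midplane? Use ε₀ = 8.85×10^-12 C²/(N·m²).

|E| = 1.15e6 V/m

The point |x| = 1.3 cm lies outside the slab (half-thickness 0.003805 m). A symmetric pillbox spanning the full slab encloses Q_enc = ρ·d·A.
Flux = 2EA ⇒ E = |ρ|d/(2ε₀), independent of distance outside.
E = (2.68e-3)(0.00761)/(2·8.85×10^-12) = 1.15×10^6 N/C.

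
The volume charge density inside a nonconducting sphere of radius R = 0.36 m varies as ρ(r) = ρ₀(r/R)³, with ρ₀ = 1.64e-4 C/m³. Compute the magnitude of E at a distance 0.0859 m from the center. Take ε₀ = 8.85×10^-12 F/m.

Use a concentric Gaussian sphere at r = 0.0859 m (r < R).
Q_enc = ∫₀^r ρ(r')·4πr'² dr' = (4πρ₀/R³) ∫₀^r r'^5 dr' = 4πρ₀ r^6/(6·R³) = 2.958×10^-9 C.
Applying ∮E·dA = Q_enc/ε₀ with Φ = E(4πr²):
E = |Q_enc|/(4πε₀r²) = (2.958e-9)/(4π·8.85×10^-12·(0.0859)²) = 3.60×10^3 N/C.

|E| = 3.60×10^3 N/C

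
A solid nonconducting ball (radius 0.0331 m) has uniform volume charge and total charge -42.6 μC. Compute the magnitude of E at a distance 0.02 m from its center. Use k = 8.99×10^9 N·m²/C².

Use a concentric Gaussian sphere at r = 0.02 m (r < R).
For a uniform sphere the enclosed fraction is (r/R)³, so Q_enc = (-42.6 μC)(0.02/0.0331)³ = -9.398×10^-6 C.
Applying ∮E·dA = Q_enc/ε₀ with Φ = E(4πr²):
E = k|Q_enc|/r² = (8.99×10^9)(9.398×10^-6)/(0.02)² = 2.11×10^8 N/C.

E = 2.11×10^8 V/m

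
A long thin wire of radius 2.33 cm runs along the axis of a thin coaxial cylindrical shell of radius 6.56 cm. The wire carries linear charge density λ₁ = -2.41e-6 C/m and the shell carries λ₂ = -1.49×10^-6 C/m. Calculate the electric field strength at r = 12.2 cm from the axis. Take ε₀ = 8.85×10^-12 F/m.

Choose a coaxial cylinder of radius r = 12.2 cm (arbitrary length L) as the Gaussian surface (r > 6.56 cm, enclosing both).
λ_enc = λ₁ + λ₂ = (-2.41e-6) + (-1.49×10^-6) = -3.90×10^-6 C/m.
Since E is radial and uniform over the curved surface, Φ = E·2πrL = Q_enc/ε₀ = λ_enc L/ε₀.
E = |λ_enc|/(2πε₀r) = (3.90×10^-6)/(2π·8.85×10^-12·0.122) = 5.75e5 N/C.

5.75×10^5 N/C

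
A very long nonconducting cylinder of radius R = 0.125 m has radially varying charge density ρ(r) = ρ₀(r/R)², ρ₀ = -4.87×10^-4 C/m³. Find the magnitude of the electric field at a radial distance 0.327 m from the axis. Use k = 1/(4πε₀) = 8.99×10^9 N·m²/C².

Take a coaxial cylindrical Gaussian surface of radius r = 0.327 m and length L (r > R, full charge per length enclosed).
λ_enc = 2π ∫₀^R ρ₀(r'/R)^2 r' dr' = 2πρ₀R²/4 = -1.195×10^-5 C/m.
Applying ∮E·dA = Q_enc/ε₀ with the end caps contributing no flux:
E = 2k|λ_enc|/r = 2(8.99×10^9)(1.195×10^-5)/(0.327) = 6.57e5 N/C.

6.57×10^5 N/C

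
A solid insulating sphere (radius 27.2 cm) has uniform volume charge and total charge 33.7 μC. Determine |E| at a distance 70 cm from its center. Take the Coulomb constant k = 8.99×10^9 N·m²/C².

By spherical symmetry E is radial; choose a Gaussian sphere of radius r = 70 cm (r > R, so the entire charge is enclosed).
Q_enc = 33.7 μC = 3.37×10^-5 C.
By Gauss's law, ∮E·dA = E·4πr² = Q_enc/ε₀.
E = k|Q_enc|/r² = (8.99×10^9)(3.37e-5)/(0.7)² = 6.18e5 N/C.

E ≈ 6.18e5 V/m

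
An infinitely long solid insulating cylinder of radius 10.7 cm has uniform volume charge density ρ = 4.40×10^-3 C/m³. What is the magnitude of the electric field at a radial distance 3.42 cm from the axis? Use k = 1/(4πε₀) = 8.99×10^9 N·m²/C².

|E| = 8.50×10^6 N/C

Choose a coaxial cylinder of radius r = 3.42 cm (arbitrary length L) as the Gaussian surface (r < R).
Enclosed charge per unit length: λ_enc = ρ·πr² = (4.40×10^-3)π(0.0342)² = 1.617×10^-5 C/m.
Applying ∮E·dA = Q_enc/ε₀ with the end caps contributing no flux:
E = 2k|λ_enc|/r = 2(8.99×10^9)(1.617×10^-5)/(0.0342) = 8.50e6 N/C.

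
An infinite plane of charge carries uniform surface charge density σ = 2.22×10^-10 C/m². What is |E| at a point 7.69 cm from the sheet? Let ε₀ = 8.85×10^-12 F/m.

The symmetry is planar: E is normal to the sheet and the same magnitude on both sides. Take a pillbox straddling the sheet with end-cap area A.
Flux Φ = 2EA and Q_enc = σA, so 2EA = σA/ε₀ ⇒ E = |σ|/(2ε₀), independent of distance.
E = |σ|/(2ε₀) = (2.22×10^-10)/(2·8.85×10^-12) = 12.5 N/C.

|E| ≈ 12.5 N/C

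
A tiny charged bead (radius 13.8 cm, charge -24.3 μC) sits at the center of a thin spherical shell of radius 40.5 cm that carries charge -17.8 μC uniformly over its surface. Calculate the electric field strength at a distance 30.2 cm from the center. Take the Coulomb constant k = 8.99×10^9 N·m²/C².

E ≈ 2.40×10^6 N/C

By spherical symmetry E is radial; choose a Gaussian sphere of radius r = 30.2 cm (between the bodies, 13.8 cm < r < 40.5 cm).
Only the inner charge is enclosed; the outer shell contributes nothing inside itself. Q_enc = -24.3 μC = -2.43×10^-5 C.
Applying ∮E·dA = Q_enc/ε₀ with Φ = E(4πr²):
E = k|Q_enc|/r² = (8.99×10^9)(2.43×10^-5)/(0.302)² = 2.40×10^6 N/C.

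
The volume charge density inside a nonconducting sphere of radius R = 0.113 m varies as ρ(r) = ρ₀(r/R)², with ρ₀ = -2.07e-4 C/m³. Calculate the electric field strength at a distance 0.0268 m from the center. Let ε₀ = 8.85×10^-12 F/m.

Symmetry ⇒ E = E(r) r̂. Gaussian sphere of radius r = 0.0268 m (r < R).
Integrate the density: Q_enc = 4π ∫₀^r ρ₀(r'/R)^2 r'² dr' = 4πρ₀ r^5/(5·R²) = -5.633e-10 C.
Gauss's law: E·4πr² = Q_enc/ε₀.
E = |Q_enc|/(4πε₀r²) = (5.633×10^-10)/(4π·8.85×10^-12·(0.0268)²) = 7.05×10^3 N/C.

|E| ≈ 7.05e3 V/m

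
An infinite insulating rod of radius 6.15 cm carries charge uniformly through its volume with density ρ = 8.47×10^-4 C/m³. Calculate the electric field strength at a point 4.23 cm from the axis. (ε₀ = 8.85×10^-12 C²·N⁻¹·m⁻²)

|E| = 2.02e6 N/C

Choose a coaxial cylinder of radius r = 4.23 cm (arbitrary length L) as the Gaussian surface (r < R).
Charge inside radius r per length L is ρ·πr²·L, so λ_enc = ρπr² = 4.761e-6 C/m.
By Gauss's law (flux through the curved wall only), E·2πrL = λ_enc L/ε₀.
E = |λ_enc|/(2πε₀r) = (4.761×10^-6)/(2π·8.85×10^-12·0.0423) = 2.02×10^6 N/C.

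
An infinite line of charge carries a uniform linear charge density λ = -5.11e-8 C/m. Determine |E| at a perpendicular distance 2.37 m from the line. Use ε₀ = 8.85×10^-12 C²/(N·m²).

Coaxial Gaussian cylinder, radius r = 2.37 m, length L.
Q_enc = λL, so λ_enc = -5.11e-8 C/m.
Gauss's law: E·2πrL = λ_enc L/ε₀.
E = |λ_enc|/(2πε₀r) = (5.11×10^-8)/(2π·8.85×10^-12·2.37) = 388 N/C.

388 N/C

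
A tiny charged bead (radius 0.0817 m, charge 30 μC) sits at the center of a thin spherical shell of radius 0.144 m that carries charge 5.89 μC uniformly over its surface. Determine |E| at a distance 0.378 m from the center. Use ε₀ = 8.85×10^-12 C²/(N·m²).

E ≈ 2.26×10^6 N/C

Take a concentric spherical Gaussian surface of radius r = 0.378 m (r > 0.144 m, enclosing both).
Q_enc = (30 μC) + (5.89 μC) = 3.589e-5 C.
Applying ∮E·dA = Q_enc/ε₀ with Φ = E(4πr²):
E = |Q_enc|/(4πε₀r²) = (3.589e-5)/(4π·8.85×10^-12·(0.378)²) = 2.26e6 N/C.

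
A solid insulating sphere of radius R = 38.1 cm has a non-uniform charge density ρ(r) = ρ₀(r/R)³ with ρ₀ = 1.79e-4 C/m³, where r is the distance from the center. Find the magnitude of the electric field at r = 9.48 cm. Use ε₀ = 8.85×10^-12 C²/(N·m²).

4.92×10^3 N/C

Use a concentric Gaussian sphere at r = 9.48 cm (r < R).
Q_enc = ∫₀^r ρ(r')·4πr'² dr' = (4πρ₀/R³) ∫₀^r r'^5 dr' = 4πρ₀ r^6/(6·R³) = 4.92×10^-9 C.
Since E is radial and uniform over the Gaussian sphere, Φ = E·4πr² = Q_enc/ε₀.
E = |Q_enc|/(4πε₀r²) = (4.92e-9)/(4π·8.85×10^-12·(0.0948)²) = 4.92×10^3 N/C.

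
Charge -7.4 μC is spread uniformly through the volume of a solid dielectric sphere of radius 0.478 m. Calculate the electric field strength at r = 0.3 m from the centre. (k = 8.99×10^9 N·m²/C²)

Take a concentric spherical Gaussian surface of radius r = 0.3 m (r < R).
For a uniform sphere the enclosed fraction is (r/R)³, so Q_enc = (-7.4 μC)(0.3/0.478)³ = -1.829×10^-6 C.
Since E is radial and uniform over the Gaussian sphere, Φ = E·4πr² = Q_enc/ε₀.
E = k|Q_enc|/r² = (8.99×10^9)(1.829×10^-6)/(0.3)² = 1.83e5 N/C.

1.83×10^5 N/C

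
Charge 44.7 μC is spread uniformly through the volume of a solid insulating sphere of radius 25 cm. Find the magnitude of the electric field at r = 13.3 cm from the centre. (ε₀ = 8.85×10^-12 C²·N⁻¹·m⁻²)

Symmetry ⇒ E = E(r) r̂. Gaussian sphere of radius r = 13.3 cm (r < R).
Only the charge within r is enclosed: Q_enc = Q·(r/R)³ = (44.7 μC)·(13.3 cm/25 cm)³ = 6.73×10^-6 C.
Since E is radial and uniform over the Gaussian sphere, Φ = E·4πr² = Q_enc/ε₀.
E = |Q_enc|/(4πε₀r²) = (6.73×10^-6)/(4π·8.85×10^-12·(0.133)²) = 3.42×10^6 N/C.

E = 3.42×10^6 N/C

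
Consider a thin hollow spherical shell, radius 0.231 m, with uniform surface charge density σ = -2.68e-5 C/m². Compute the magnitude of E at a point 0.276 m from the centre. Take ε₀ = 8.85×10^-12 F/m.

2.12×10^6 V/m

Use a concentric Gaussian sphere at r = 0.276 m (r > 0.231 m).
The entire shell is enclosed: Q_enc = σ·4πR² = (-2.68×10^-5)·4π·(0.231)² = -1.797×10^-5 C.
Since E is radial and uniform over the Gaussian sphere, Φ = E·4πr² = Q_enc/ε₀.
E = |Q_enc|/(4πε₀r²) = (1.797×10^-5)/(4π·8.85×10^-12·(0.276)²) = 2.12e6 N/C.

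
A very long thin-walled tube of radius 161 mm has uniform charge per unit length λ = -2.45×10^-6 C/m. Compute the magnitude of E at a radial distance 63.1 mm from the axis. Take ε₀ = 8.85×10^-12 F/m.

Take a coaxial cylindrical Gaussian surface of radius r = 63.1 mm and length L (r < 161 mm, inside the shell).
No charge is enclosed, so Gauss's law gives E·2πrL = 0 ⇒ E = 0.

|E| = 0 V/m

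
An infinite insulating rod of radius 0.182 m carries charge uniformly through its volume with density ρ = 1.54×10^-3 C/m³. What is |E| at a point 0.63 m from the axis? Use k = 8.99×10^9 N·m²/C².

|E| ≈ 4.57×10^6 N/C

By cylindrical symmetry E is radial; use a coaxial Gaussian cylinder of radius 0.63 m and length L (r > 0.182 m, full cross-section enclosed).
λ_enc = ρ·πR² = (1.54e-3)π(0.182)² = 1.603e-4 C/m.
Since E is radial and uniform over the curved surface, Φ = E·2πrL = Q_enc/ε₀ = λ_enc L/ε₀.
E = 2k|λ_enc|/r = 2(8.99×10^9)(1.603e-4)/(0.63) = 4.57×10^6 N/C.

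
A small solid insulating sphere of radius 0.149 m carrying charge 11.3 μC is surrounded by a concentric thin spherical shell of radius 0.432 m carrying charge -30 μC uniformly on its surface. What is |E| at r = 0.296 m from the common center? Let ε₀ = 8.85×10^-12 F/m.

By spherical symmetry E is radial; choose a Gaussian sphere of radius r = 0.296 m (between the bodies, 0.149 m < r < 0.432 m).
The shell at 0.432 m lies outside the Gaussian surface, so Q_enc = 11.3 μC = 1.13×10^-5 C.
Applying ∮E·dA = Q_enc/ε₀ with Φ = E(4πr²):
E = |Q_enc|/(4πε₀r²) = (1.13e-5)/(4π·8.85×10^-12·(0.296)²) = 1.16×10^6 N/C.

|E| ≈ 1.16×10^6 N/C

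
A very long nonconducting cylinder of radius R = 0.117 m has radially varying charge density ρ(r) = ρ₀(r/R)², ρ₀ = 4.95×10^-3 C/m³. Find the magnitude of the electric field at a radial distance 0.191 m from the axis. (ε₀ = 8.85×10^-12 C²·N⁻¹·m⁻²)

1.00×10^7 V/m

Choose a coaxial cylinder of radius r = 0.191 m (arbitrary length L) as the Gaussian surface (r > R, full charge per length enclosed).
λ_enc = 2π ∫₀^R ρ₀(r'/R)^2 r' dr' = 2πρ₀R²/4 = 1.064e-4 C/m.
By Gauss's law (flux through the curved wall only), E·2πrL = λ_enc L/ε₀.
E = |λ_enc|/(2πε₀r) = (1.064×10^-4)/(2π·8.85×10^-12·0.191) = 1.00×10^7 N/C.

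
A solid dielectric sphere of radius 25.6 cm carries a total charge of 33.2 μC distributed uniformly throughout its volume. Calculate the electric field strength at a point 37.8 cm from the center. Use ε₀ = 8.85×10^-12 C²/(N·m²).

Symmetry ⇒ E = E(r) r̂. Gaussian sphere of radius r = 37.8 cm (r > R, so the entire charge is enclosed).
Q_enc = 33.2 μC = 3.32e-5 C.
Applying ∮E·dA = Q_enc/ε₀ with Φ = E(4πr²):
E = |Q_enc|/(4πε₀r²) = (3.32e-5)/(4π·8.85×10^-12·(0.378)²) = 2.09×10^6 N/C.

E ≈ 2.09e6 N/C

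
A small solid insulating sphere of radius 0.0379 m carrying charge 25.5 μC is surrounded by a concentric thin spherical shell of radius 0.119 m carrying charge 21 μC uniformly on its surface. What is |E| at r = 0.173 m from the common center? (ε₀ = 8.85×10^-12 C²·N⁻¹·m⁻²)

Use a concentric Gaussian sphere at r = 0.173 m (r > 0.119 m, enclosing both).
Q_enc = (25.5 μC) + (21 μC) = 4.65e-5 C.
Applying ∮E·dA = Q_enc/ε₀ with Φ = E(4πr²):
E = |Q_enc|/(4πε₀r²) = (4.65×10^-5)/(4π·8.85×10^-12·(0.173)²) = 1.40×10^7 N/C.

E ≈ 1.40×10^7 N/C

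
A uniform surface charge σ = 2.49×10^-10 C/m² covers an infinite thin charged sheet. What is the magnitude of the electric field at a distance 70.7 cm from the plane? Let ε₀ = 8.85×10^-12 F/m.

14.1 N/C

Choose a cylindrical pillbox piercing the sheet, end faces (area A) parallel to it.
Flux Φ = 2EA and Q_enc = σA, so 2EA = σA/ε₀ ⇒ E = |σ|/(2ε₀), independent of distance.
E = |σ|/(2ε₀) = (2.49e-10)/(2·8.85×10^-12) = 14.1 N/C.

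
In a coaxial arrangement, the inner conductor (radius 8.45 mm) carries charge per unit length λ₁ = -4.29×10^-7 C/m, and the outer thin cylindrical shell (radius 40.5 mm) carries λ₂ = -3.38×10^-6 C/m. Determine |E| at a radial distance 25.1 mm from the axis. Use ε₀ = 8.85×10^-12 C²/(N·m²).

Coaxial Gaussian cylinder, radius r = 25.1 mm, length L (between the conductors, 8.45 mm < r < 40.5 mm).
The shell at 40.5 mm lies outside the Gaussian surface, so λ_enc = λ₁ = -4.29×10^-7 C/m.
Gauss's law: E·2πrL = λ_enc L/ε₀.
E = |λ_enc|/(2πε₀r) = (4.29×10^-7)/(2π·8.85×10^-12·0.0251) = 3.07×10^5 N/C.

3.07×10^5 V/m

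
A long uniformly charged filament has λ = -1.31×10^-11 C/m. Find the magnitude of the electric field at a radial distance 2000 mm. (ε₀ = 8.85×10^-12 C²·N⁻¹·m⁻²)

|E| = 0.118 N/C

Coaxial Gaussian cylinder, radius r = 2000 mm, length L.
Q_enc = λL, so λ_enc = -1.31e-11 C/m.
Gauss's law: E·2πrL = λ_enc L/ε₀.
E = |λ_enc|/(2πε₀r) = (1.31×10^-11)/(2π·8.85×10^-12·2) = 0.118 N/C.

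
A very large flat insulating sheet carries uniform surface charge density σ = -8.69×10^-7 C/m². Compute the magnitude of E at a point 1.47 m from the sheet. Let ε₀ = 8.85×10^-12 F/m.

The symmetry is planar: E is normal to the sheet and the same magnitude on both sides. Take a pillbox straddling the sheet with end-cap area A.
Flux Φ = 2EA and Q_enc = σA, so 2EA = σA/ε₀ ⇒ E = |σ|/(2ε₀), independent of distance.
E = |σ|/(2ε₀) = (8.69×10^-7)/(2·8.85×10^-12) = 4.91×10^4 N/C.

|E| = 4.91×10^4 N/C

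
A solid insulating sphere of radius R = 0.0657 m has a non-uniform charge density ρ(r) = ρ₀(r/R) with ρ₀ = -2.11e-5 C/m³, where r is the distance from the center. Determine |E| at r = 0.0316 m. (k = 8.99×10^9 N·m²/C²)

|E| ≈ 9.06×10^3 V/m

By spherical symmetry E is radial; choose a Gaussian sphere of radius r = 0.0316 m (r < R).
Integrate the density: Q_enc = 4π ∫₀^r ρ₀(r'/R)^1 r'² dr' = 4πρ₀ r^4/(4·R) = -1.006e-9 C.
Applying ∮E·dA = Q_enc/ε₀ with Φ = E(4πr²):
E = k|Q_enc|/r² = (8.99×10^9)(1.006×10^-9)/(0.0316)² = 9.06×10^3 N/C.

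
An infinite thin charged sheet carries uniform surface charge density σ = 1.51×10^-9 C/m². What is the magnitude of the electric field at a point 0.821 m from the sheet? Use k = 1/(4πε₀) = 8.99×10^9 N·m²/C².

E = 85.3 N/C

By planar symmetry E is perpendicular to the sheet and uniform; use a Gaussian pillbox with flat faces of area A on each side of the sheet.
Flux Φ = 2EA and Q_enc = σA, so 2EA = σA/ε₀ ⇒ E = |σ|/(2ε₀), independent of distance.
E = 2πk|σ| = 2π(8.99×10^9)(1.51×10^-9) = 85.3 N/C.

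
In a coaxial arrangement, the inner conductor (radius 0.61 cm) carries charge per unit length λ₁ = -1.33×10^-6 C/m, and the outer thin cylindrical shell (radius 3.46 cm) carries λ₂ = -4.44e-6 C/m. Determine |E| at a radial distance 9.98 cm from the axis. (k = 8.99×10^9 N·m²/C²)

Choose a coaxial cylinder of radius r = 9.98 cm (arbitrary length L) as the Gaussian surface (r > 3.46 cm, enclosing both).
λ_enc = λ₁ + λ₂ = (-1.33×10^-6) + (-4.44×10^-6) = -5.77×10^-6 C/m.
Applying ∮E·dA = Q_enc/ε₀ with the end caps contributing no flux:
E = 2k|λ_enc|/r = 2(8.99×10^9)(5.77×10^-6)/(0.0998) = 1.04×10^6 N/C.

|E| ≈ 1.04×10^6 V/m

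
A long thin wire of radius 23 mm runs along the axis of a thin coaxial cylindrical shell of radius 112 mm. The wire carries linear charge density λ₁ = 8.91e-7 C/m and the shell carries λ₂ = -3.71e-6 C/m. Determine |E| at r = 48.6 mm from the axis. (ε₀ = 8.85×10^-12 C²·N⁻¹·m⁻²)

By cylindrical symmetry E is radial; use a coaxial Gaussian cylinder of radius 48.6 mm and length L (between the conductors, 23 mm < r < 112 mm).
The shell at 112 mm lies outside the Gaussian surface, so λ_enc = λ₁ = 8.91×10^-7 C/m.
Since E is radial and uniform over the curved surface, Φ = E·2πrL = Q_enc/ε₀ = λ_enc L/ε₀.
E = |λ_enc|/(2πε₀r) = (8.91×10^-7)/(2π·8.85×10^-12·0.0486) = 3.30×10^5 N/C.

E = 3.30×10^5 N/C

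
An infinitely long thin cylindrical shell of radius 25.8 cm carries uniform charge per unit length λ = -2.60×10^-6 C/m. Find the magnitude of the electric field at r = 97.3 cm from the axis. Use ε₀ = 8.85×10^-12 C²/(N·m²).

|E| ≈ 4.81×10^4 N/C

Choose a coaxial cylinder of radius r = 97.3 cm (arbitrary length L) as the Gaussian surface (r > 25.8 cm).
The full line charge is enclosed: λ_enc = -2.60e-6 C/m.
Gauss's law: E·2πrL = λ_enc L/ε₀.
E = |λ_enc|/(2πε₀r) = (2.60×10^-6)/(2π·8.85×10^-12·0.973) = 4.81e4 N/C.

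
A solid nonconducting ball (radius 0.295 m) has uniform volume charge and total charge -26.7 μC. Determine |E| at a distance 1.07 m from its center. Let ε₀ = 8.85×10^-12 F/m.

Use a concentric Gaussian sphere at r = 1.07 m (r > R, so the entire charge is enclosed).
Q_enc = -26.7 μC = -2.67e-5 C.
Applying ∮E·dA = Q_enc/ε₀ with Φ = E(4πr²):
E = |Q_enc|/(4πε₀r²) = (2.67e-5)/(4π·8.85×10^-12·(1.07)²) = 2.10×10^5 N/C.

E ≈ 2.10×10^5 N/C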